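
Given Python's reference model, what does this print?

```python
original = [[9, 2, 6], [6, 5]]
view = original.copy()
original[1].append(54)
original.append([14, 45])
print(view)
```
[[9, 2, 6], [6, 5, 54]]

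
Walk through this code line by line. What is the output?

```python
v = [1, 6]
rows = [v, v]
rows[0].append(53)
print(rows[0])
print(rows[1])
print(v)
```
[1, 6, 53]
[1, 6, 53]
[1, 6, 53]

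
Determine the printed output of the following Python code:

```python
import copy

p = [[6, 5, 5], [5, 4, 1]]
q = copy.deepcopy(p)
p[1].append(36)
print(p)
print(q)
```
[[6, 5, 5], [5, 4, 1, 36]]
[[6, 5, 5], [5, 4, 1]]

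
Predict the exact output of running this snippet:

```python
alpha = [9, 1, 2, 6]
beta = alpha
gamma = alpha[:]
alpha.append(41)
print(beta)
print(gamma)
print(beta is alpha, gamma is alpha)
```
[9, 1, 2, 6, 41]
[9, 1, 2, 6]
True False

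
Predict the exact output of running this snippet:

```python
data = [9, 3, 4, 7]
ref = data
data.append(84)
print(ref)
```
[9, 3, 4, 7, 84]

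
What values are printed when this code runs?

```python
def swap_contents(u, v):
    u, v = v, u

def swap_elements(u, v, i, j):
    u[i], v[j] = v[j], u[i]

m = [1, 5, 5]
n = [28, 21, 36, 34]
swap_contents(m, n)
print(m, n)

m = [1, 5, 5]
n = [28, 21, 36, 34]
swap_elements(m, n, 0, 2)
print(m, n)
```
[1, 5, 5] [28, 21, 36, 34]
[36, 5, 5] [28, 21, 1, 34]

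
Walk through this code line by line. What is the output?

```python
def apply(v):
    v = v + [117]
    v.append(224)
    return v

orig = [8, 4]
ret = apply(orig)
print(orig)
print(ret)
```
[8, 4]
[8, 4, 117, 224]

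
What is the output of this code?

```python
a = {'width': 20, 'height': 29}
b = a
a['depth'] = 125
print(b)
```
{'width': 20, 'height': 29, 'depth': 125}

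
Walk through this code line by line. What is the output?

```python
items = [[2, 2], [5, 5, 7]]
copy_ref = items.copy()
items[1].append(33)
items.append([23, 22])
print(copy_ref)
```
[[2, 2], [5, 5, 7, 33]]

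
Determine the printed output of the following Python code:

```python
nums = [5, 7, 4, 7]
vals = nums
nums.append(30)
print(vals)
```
[5, 7, 4, 7, 30]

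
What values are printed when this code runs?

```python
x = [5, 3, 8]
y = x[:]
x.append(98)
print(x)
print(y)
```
[5, 3, 8, 98]
[5, 3, 8]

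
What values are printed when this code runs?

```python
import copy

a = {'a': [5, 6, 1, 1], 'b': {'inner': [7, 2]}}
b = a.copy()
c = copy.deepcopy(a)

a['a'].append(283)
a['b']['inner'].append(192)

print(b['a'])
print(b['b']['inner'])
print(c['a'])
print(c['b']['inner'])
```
[5, 6, 1, 1, 283]
[7, 2, 192]
[5, 6, 1, 1]
[7, 2]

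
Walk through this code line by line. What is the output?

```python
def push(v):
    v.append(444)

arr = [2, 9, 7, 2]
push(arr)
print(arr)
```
[2, 9, 7, 2, 444]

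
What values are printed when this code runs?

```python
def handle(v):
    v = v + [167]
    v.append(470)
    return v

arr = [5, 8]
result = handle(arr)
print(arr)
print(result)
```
[5, 8]
[5, 8, 167, 470]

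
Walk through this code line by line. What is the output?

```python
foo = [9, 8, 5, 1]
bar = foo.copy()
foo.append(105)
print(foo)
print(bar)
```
[9, 8, 5, 1, 105]
[9, 8, 5, 1]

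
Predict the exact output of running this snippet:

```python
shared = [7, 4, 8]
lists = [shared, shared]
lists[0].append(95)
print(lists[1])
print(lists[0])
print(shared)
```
[7, 4, 8, 95]
[7, 4, 8, 95]
[7, 4, 8, 95]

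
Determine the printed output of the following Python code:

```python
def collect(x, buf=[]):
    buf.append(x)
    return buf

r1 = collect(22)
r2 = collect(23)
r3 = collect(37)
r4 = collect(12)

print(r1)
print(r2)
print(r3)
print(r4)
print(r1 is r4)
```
[22, 23, 37, 12]
[22, 23, 37, 12]
[22, 23, 37, 12]
[22, 23, 37, 12]
True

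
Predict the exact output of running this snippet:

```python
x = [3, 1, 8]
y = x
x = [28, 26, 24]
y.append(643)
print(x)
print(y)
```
[28, 26, 24]
[3, 1, 8, 643]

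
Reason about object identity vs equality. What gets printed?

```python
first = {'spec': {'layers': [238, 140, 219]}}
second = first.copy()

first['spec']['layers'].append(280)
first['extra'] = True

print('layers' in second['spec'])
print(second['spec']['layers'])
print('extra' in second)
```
True
[238, 140, 219, 280]
False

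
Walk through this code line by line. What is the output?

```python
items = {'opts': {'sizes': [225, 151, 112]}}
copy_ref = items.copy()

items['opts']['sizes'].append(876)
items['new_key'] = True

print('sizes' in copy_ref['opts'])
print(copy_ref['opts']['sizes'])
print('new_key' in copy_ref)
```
True
[225, 151, 112, 876]
False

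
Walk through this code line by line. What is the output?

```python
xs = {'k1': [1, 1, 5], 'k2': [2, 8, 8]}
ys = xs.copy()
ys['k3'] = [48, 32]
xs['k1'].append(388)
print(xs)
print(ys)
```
{'k1': [1, 1, 5, 388], 'k2': [2, 8, 8]}
{'k1': [1, 1, 5, 388], 'k2': [2, 8, 8], 'k3': [48, 32]}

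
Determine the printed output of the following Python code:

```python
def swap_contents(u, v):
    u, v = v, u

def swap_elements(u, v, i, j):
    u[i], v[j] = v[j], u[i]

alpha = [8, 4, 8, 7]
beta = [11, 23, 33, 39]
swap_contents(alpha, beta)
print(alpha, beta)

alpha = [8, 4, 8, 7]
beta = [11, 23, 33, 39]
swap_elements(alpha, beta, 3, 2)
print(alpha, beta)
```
[8, 4, 8, 7] [11, 23, 33, 39]
[8, 4, 8, 33] [11, 23, 7, 39]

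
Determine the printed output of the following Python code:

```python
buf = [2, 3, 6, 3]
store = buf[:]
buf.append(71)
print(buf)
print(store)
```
[2, 3, 6, 3, 71]
[2, 3, 6, 3]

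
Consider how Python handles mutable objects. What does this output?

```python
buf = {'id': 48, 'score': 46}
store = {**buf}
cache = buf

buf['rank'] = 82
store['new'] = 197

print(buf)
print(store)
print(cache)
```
{'id': 48, 'score': 46, 'rank': 82}
{'id': 48, 'score': 46, 'new': 197}
{'id': 48, 'score': 46, 'rank': 82}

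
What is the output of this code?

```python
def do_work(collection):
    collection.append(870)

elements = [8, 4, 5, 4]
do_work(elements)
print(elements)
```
[8, 4, 5, 4, 870]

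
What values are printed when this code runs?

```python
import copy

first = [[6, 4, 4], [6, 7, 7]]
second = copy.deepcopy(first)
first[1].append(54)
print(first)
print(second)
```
[[6, 4, 4], [6, 7, 7, 54]]
[[6, 4, 4], [6, 7, 7]]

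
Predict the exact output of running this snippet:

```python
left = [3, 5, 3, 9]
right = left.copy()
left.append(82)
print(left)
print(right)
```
[3, 5, 3, 9, 82]
[3, 5, 3, 9]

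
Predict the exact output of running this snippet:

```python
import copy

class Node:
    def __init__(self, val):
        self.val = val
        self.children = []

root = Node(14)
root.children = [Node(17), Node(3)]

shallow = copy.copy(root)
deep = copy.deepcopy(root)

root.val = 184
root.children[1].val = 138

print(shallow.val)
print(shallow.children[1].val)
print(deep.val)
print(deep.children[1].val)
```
14
138
14
3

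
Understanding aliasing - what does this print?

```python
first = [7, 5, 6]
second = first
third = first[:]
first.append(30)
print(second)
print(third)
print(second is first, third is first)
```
[7, 5, 6, 30]
[7, 5, 6]
True False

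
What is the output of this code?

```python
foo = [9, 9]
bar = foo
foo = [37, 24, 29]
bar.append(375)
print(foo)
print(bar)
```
[37, 24, 29]
[9, 9, 375]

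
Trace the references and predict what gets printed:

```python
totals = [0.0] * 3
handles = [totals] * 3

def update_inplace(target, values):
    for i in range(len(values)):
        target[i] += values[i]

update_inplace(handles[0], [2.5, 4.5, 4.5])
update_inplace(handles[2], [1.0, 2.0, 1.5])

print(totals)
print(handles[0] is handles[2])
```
[3.5, 6.5, 6.0]
True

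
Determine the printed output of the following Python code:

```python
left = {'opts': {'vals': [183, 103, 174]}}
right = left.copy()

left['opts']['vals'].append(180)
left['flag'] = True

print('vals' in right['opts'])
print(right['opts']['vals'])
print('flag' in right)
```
True
[183, 103, 174, 180]
False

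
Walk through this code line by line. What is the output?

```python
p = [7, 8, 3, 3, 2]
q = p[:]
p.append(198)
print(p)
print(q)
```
[7, 8, 3, 3, 2, 198]
[7, 8, 3, 3, 2]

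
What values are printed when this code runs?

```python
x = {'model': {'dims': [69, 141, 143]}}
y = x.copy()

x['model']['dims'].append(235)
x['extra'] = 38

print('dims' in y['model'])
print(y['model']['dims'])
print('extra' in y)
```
True
[69, 141, 143, 235]
False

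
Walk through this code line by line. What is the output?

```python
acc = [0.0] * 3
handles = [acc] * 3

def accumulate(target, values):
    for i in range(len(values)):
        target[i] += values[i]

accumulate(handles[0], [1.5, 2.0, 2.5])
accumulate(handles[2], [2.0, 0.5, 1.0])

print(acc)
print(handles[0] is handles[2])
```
[3.5, 2.5, 3.5]
True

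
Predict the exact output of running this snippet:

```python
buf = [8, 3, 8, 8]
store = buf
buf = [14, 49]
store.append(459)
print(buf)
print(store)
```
[14, 49]
[8, 3, 8, 8, 459]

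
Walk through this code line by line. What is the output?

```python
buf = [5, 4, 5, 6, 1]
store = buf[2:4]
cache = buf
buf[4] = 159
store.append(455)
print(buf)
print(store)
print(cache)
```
[5, 4, 5, 6, 159]
[5, 6, 455]
[5, 4, 5, 6, 159]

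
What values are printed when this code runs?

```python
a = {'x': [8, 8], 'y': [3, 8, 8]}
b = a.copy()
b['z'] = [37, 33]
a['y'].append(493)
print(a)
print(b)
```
{'x': [8, 8], 'y': [3, 8, 8, 493]}
{'x': [8, 8], 'y': [3, 8, 8, 493], 'z': [37, 33]}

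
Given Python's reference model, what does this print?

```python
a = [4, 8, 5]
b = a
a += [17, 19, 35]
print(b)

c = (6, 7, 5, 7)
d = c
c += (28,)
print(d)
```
[4, 8, 5, 17, 19, 35]
(6, 7, 5, 7)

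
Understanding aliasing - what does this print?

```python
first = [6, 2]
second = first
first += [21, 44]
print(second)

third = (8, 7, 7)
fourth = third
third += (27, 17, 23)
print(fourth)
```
[6, 2, 21, 44]
(8, 7, 7)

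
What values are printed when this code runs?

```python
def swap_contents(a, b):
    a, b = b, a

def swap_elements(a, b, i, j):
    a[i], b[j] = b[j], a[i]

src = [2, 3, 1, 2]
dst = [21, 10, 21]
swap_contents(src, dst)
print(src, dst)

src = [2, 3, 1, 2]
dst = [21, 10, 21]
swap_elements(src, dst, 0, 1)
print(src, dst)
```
[2, 3, 1, 2] [21, 10, 21]
[10, 3, 1, 2] [21, 2, 21]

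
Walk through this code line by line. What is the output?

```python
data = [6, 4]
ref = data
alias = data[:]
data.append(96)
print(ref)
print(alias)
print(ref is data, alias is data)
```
[6, 4, 96]
[6, 4]
True False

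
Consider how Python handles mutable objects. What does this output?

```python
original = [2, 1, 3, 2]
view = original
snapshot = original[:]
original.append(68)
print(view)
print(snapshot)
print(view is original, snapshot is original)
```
[2, 1, 3, 2, 68]
[2, 1, 3, 2]
True False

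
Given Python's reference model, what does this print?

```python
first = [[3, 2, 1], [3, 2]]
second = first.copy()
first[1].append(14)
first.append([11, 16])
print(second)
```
[[3, 2, 1], [3, 2, 14]]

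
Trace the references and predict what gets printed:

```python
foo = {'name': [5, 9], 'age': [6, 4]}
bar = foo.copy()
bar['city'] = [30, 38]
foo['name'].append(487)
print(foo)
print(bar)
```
{'name': [5, 9, 487], 'age': [6, 4]}
{'name': [5, 9, 487], 'age': [6, 4], 'city': [30, 38]}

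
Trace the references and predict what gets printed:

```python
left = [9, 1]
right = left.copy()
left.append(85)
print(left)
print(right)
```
[9, 1, 85]
[9, 1]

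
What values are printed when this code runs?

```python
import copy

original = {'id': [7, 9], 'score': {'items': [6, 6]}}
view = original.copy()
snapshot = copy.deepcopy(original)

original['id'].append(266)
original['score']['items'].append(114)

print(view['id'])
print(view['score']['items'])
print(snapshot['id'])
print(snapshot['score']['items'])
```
[7, 9, 266]
[6, 6, 114]
[7, 9]
[6, 6]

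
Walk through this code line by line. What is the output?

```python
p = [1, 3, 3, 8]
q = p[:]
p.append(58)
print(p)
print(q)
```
[1, 3, 3, 8, 58]
[1, 3, 3, 8]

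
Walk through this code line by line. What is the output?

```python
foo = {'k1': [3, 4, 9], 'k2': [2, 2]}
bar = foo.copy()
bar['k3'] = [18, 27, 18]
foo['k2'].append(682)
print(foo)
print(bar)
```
{'k1': [3, 4, 9], 'k2': [2, 2, 682]}
{'k1': [3, 4, 9], 'k2': [2, 2, 682], 'k3': [18, 27, 18]}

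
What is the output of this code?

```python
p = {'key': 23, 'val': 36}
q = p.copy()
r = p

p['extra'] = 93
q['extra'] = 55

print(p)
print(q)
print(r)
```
{'key': 23, 'val': 36, 'extra': 93}
{'key': 23, 'val': 36, 'extra': 55}
{'key': 23, 'val': 36, 'extra': 93}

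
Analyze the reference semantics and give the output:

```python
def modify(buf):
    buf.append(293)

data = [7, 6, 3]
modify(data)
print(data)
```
[7, 6, 3, 293]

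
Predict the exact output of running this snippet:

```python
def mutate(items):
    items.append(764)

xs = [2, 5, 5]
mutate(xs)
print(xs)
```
[2, 5, 5, 764]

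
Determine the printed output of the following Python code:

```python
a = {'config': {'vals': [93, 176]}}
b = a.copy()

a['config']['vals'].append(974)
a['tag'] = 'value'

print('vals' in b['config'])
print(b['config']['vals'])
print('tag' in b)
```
True
[93, 176, 974]
False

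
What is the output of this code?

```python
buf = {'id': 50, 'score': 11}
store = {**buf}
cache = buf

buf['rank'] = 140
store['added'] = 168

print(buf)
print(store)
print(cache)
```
{'id': 50, 'score': 11, 'rank': 140}
{'id': 50, 'score': 11, 'added': 168}
{'id': 50, 'score': 11, 'rank': 140}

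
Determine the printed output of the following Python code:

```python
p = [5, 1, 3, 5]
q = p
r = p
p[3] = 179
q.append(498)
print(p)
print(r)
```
[5, 1, 3, 179, 498]
[5, 1, 3, 179, 498]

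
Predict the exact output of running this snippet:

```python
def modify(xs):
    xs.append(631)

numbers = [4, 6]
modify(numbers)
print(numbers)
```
[4, 6, 631]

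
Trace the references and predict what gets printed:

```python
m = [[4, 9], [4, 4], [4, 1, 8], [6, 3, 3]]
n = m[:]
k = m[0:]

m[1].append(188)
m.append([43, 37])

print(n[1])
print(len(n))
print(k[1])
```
[4, 4, 188]
4
[4, 4, 188]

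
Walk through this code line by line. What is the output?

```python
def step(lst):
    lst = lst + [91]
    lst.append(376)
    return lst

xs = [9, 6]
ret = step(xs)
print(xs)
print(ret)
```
[9, 6]
[9, 6, 91, 376]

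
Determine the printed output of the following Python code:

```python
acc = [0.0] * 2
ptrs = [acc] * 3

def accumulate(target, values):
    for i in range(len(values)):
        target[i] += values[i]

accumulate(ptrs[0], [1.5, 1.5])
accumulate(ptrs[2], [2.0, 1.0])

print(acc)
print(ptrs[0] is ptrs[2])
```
[3.5, 2.5]
True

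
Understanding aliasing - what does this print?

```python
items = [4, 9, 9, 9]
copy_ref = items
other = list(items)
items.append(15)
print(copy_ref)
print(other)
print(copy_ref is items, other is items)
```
[4, 9, 9, 9, 15]
[4, 9, 9, 9]
True False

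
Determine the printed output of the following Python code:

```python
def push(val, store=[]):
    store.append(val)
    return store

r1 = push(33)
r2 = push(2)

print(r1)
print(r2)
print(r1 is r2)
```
[33, 2]
[33, 2]
True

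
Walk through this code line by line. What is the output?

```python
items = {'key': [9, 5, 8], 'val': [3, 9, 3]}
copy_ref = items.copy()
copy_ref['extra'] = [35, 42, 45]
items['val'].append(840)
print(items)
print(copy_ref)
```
{'key': [9, 5, 8], 'val': [3, 9, 3, 840]}
{'key': [9, 5, 8], 'val': [3, 9, 3, 840], 'extra': [35, 42, 45]}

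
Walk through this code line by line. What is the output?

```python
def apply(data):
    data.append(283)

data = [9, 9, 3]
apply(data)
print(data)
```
[9, 9, 3, 283]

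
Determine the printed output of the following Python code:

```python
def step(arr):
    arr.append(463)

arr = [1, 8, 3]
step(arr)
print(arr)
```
[1, 8, 3, 463]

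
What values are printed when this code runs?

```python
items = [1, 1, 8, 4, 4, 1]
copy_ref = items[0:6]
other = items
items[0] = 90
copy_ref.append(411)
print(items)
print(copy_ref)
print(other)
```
[90, 1, 8, 4, 4, 1]
[1, 1, 8, 4, 4, 1, 411]
[90, 1, 8, 4, 4, 1]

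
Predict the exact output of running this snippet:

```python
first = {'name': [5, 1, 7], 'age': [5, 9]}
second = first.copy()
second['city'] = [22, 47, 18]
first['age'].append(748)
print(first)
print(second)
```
{'name': [5, 1, 7], 'age': [5, 9, 748]}
{'name': [5, 1, 7], 'age': [5, 9, 748], 'city': [22, 47, 18]}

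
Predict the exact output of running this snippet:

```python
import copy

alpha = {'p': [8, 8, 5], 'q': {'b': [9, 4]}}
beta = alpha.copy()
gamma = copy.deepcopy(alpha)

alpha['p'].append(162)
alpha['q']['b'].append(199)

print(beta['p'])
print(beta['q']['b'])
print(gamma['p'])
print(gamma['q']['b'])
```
[8, 8, 5, 162]
[9, 4, 199]
[8, 8, 5]
[9, 4]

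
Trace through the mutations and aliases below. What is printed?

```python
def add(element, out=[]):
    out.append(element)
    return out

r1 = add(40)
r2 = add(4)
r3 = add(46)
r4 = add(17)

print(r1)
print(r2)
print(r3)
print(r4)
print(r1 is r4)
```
[40, 4, 46, 17]
[40, 4, 46, 17]
[40, 4, 46, 17]
[40, 4, 46, 17]
True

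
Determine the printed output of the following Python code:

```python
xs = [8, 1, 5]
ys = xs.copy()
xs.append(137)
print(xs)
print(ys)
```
[8, 1, 5, 137]
[8, 1, 5]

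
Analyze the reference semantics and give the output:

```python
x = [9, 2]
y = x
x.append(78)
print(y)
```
[9, 2, 78]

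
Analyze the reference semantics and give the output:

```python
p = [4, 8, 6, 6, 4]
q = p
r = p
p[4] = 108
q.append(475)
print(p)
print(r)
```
[4, 8, 6, 6, 108, 475]
[4, 8, 6, 6, 108, 475]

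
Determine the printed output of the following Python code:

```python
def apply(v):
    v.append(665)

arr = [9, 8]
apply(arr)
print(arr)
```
[9, 8, 665]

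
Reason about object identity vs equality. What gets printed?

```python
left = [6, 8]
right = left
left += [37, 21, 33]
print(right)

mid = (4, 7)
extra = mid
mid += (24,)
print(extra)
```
[6, 8, 37, 21, 33]
(4, 7)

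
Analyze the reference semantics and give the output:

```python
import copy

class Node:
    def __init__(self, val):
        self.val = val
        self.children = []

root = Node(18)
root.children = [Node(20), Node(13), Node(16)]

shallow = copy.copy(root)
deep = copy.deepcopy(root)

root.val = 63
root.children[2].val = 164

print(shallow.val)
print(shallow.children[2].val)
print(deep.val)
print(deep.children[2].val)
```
18
164
18
16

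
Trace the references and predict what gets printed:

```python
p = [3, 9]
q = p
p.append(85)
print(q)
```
[3, 9, 85]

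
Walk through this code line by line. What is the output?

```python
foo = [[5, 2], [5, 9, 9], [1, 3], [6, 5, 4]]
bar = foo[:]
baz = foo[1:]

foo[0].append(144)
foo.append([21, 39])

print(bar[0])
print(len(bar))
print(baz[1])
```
[5, 2, 144]
4
[1, 3]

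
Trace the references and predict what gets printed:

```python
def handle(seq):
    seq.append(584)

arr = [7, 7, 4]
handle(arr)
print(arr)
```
[7, 7, 4, 584]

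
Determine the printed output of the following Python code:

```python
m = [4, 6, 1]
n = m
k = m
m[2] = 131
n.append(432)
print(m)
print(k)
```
[4, 6, 131, 432]
[4, 6, 131, 432]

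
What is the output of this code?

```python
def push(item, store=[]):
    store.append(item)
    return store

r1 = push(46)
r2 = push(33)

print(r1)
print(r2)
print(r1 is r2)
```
[46, 33]
[46, 33]
True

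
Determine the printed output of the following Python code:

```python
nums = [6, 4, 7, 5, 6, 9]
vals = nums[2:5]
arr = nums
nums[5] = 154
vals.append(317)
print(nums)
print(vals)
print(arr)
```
[6, 4, 7, 5, 6, 154]
[7, 5, 6, 317]
[6, 4, 7, 5, 6, 154]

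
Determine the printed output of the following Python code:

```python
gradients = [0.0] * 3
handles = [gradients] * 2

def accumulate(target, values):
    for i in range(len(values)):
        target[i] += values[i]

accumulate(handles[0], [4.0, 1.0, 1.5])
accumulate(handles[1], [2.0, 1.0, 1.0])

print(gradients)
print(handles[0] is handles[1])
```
[6.0, 2.0, 2.5]
True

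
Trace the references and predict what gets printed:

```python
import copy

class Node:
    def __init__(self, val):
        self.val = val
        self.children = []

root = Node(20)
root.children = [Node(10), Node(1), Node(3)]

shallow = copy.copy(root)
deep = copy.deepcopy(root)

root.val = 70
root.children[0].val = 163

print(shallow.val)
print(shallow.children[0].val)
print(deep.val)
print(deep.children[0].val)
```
20
163
20
10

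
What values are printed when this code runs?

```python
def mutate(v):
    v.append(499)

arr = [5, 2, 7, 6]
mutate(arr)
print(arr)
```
[5, 2, 7, 6, 499]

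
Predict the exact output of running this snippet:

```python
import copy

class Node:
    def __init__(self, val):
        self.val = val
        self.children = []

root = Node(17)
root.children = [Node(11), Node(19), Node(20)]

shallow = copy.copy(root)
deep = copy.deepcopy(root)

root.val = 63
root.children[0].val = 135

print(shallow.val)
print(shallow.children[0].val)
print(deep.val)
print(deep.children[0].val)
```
17
135
17
11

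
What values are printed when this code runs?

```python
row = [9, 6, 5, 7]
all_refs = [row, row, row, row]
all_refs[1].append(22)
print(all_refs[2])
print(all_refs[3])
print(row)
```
[9, 6, 5, 7, 22]
[9, 6, 5, 7, 22]
[9, 6, 5, 7, 22]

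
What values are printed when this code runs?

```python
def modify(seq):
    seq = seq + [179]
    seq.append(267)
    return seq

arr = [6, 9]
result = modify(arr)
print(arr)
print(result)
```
[6, 9]
[6, 9, 179, 267]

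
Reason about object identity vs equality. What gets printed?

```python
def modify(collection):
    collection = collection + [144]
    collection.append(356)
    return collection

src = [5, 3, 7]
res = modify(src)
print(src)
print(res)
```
[5, 3, 7]
[5, 3, 7, 144, 356]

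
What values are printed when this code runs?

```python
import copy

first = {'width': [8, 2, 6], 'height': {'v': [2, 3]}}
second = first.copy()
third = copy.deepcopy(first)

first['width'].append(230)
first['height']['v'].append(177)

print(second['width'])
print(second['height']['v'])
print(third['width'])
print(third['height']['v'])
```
[8, 2, 6, 230]
[2, 3, 177]
[8, 2, 6]
[2, 3]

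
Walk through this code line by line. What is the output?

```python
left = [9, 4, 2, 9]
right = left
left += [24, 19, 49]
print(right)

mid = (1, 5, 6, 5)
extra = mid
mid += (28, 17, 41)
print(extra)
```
[9, 4, 2, 9, 24, 19, 49]
(1, 5, 6, 5)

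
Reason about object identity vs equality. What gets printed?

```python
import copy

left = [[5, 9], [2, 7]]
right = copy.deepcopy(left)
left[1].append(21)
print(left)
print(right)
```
[[5, 9], [2, 7, 21]]
[[5, 9], [2, 7]]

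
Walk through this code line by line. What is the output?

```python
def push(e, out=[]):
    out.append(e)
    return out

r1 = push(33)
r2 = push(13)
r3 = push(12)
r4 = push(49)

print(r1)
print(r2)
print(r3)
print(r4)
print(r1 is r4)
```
[33, 13, 12, 49]
[33, 13, 12, 49]
[33, 13, 12, 49]
[33, 13, 12, 49]
True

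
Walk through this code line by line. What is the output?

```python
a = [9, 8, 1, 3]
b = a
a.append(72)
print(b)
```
[9, 8, 1, 3, 72]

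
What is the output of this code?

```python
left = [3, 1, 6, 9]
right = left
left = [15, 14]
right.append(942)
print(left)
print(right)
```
[15, 14]
[3, 1, 6, 9, 942]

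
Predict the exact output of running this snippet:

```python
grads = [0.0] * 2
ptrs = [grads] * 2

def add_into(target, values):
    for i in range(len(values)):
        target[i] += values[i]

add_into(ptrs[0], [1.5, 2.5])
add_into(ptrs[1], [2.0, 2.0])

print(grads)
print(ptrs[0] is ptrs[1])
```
[3.5, 4.5]
True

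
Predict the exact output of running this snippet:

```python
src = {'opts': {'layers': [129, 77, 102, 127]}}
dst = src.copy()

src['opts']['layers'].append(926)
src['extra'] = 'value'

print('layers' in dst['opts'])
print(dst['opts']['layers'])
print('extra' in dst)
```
True
[129, 77, 102, 127, 926]
False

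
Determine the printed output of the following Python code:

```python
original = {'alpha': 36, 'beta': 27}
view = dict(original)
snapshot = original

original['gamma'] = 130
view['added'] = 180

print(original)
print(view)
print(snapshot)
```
{'alpha': 36, 'beta': 27, 'gamma': 130}
{'alpha': 36, 'beta': 27, 'added': 180}
{'alpha': 36, 'beta': 27, 'gamma': 130}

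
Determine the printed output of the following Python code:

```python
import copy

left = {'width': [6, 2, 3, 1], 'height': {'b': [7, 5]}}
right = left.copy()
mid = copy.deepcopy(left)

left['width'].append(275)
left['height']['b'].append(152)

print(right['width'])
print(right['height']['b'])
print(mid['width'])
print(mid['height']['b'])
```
[6, 2, 3, 1, 275]
[7, 5, 152]
[6, 2, 3, 1]
[7, 5]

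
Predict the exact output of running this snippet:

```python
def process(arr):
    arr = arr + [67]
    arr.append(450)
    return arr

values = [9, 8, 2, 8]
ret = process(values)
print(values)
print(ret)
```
[9, 8, 2, 8]
[9, 8, 2, 8, 67, 450]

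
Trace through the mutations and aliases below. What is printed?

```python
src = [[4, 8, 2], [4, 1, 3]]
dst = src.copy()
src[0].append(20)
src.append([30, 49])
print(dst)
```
[[4, 8, 2, 20], [4, 1, 3]]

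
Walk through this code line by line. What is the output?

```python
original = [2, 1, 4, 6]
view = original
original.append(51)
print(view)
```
[2, 1, 4, 6, 51]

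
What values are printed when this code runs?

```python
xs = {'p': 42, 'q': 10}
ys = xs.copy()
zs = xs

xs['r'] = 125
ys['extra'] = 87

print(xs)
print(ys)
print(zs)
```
{'p': 42, 'q': 10, 'r': 125}
{'p': 42, 'q': 10, 'extra': 87}
{'p': 42, 'q': 10, 'r': 125}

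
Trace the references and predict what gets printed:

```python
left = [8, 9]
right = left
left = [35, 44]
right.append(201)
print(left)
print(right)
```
[35, 44]
[8, 9, 201]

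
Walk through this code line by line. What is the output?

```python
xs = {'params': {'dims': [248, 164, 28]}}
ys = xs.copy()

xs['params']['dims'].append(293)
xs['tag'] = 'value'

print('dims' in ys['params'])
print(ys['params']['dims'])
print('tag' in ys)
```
True
[248, 164, 28, 293]
False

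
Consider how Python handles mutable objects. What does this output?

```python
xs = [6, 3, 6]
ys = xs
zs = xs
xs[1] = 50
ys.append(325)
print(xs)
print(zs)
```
[6, 50, 6, 325]
[6, 50, 6, 325]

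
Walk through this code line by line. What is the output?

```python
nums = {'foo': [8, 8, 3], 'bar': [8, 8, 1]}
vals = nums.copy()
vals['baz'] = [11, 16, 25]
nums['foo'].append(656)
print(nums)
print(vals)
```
{'foo': [8, 8, 3, 656], 'bar': [8, 8, 1]}
{'foo': [8, 8, 3, 656], 'bar': [8, 8, 1], 'baz': [11, 16, 25]}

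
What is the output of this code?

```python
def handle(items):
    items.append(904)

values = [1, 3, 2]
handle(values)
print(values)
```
[1, 3, 2, 904]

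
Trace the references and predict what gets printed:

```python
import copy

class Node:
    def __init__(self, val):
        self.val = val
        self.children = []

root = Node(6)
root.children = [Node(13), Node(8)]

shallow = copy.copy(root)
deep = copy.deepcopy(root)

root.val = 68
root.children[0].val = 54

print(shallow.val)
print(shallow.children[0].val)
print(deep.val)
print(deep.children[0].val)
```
6
54
6
13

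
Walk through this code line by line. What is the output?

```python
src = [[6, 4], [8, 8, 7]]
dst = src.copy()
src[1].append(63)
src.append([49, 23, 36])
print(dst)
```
[[6, 4], [8, 8, 7, 63]]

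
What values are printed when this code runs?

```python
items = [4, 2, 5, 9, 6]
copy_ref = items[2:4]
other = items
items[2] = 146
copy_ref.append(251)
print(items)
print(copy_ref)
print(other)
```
[4, 2, 146, 9, 6]
[5, 9, 251]
[4, 2, 146, 9, 6]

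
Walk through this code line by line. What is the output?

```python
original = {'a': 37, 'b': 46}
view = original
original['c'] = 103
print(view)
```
{'a': 37, 'b': 46, 'c': 103}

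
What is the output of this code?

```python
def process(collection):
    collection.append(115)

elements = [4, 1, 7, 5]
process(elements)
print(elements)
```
[4, 1, 7, 5, 115]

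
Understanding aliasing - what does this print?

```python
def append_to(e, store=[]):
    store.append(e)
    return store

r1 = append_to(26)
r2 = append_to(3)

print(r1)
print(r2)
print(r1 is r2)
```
[26, 3]
[26, 3]
True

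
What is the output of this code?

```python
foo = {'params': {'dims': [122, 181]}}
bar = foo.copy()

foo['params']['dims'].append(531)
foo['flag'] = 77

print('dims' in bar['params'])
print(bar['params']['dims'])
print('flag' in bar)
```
True
[122, 181, 531]
False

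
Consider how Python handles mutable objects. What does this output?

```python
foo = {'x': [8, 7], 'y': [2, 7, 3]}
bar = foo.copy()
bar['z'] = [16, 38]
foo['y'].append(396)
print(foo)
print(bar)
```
{'x': [8, 7], 'y': [2, 7, 3, 396]}
{'x': [8, 7], 'y': [2, 7, 3, 396], 'z': [16, 38]}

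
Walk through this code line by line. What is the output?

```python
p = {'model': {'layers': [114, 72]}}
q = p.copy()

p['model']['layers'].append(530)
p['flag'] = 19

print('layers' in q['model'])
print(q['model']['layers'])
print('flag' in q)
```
True
[114, 72, 530]
False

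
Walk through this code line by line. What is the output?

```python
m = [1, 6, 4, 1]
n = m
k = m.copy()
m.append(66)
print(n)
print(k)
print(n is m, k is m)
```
[1, 6, 4, 1, 66]
[1, 6, 4, 1]
True False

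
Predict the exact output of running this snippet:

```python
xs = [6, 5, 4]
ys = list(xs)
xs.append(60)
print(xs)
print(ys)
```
[6, 5, 4, 60]
[6, 5, 4]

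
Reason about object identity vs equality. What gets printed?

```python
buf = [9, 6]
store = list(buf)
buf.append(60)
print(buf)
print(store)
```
[9, 6, 60]
[9, 6]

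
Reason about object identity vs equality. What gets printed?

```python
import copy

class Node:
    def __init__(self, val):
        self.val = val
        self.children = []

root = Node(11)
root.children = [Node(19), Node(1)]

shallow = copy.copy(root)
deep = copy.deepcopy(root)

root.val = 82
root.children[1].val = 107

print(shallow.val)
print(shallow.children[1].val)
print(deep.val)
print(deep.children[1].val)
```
11
107
11
1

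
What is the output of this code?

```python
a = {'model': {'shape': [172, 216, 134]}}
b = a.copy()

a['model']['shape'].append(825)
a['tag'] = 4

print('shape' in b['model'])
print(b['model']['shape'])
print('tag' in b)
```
True
[172, 216, 134, 825]
False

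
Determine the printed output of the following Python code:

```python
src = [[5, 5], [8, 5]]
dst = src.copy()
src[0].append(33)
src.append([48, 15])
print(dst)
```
[[5, 5, 33], [8, 5]]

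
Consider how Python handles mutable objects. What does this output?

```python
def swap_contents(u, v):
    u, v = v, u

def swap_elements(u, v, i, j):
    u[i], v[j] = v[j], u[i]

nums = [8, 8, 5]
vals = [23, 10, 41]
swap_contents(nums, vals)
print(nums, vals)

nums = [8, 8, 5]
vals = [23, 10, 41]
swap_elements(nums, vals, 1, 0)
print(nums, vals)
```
[8, 8, 5] [23, 10, 41]
[8, 23, 5] [8, 10, 41]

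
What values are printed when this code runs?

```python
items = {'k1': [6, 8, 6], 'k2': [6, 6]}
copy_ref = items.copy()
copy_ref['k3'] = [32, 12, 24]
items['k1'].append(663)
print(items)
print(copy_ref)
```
{'k1': [6, 8, 6, 663], 'k2': [6, 6]}
{'k1': [6, 8, 6, 663], 'k2': [6, 6], 'k3': [32, 12, 24]}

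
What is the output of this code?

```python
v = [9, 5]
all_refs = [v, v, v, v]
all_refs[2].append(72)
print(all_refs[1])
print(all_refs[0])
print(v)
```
[9, 5, 72]
[9, 5, 72]
[9, 5, 72]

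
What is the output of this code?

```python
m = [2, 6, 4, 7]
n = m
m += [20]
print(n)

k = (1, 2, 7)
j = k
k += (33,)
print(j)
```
[2, 6, 4, 7, 20]
(1, 2, 7)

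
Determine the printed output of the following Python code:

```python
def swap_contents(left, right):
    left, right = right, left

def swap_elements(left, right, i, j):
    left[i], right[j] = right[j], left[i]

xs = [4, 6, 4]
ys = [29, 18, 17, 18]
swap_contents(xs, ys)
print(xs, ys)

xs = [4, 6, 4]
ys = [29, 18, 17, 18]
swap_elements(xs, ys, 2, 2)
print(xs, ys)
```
[4, 6, 4] [29, 18, 17, 18]
[4, 6, 17] [29, 18, 4, 18]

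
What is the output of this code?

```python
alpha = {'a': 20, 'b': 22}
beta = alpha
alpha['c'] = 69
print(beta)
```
{'a': 20, 'b': 22, 'c': 69}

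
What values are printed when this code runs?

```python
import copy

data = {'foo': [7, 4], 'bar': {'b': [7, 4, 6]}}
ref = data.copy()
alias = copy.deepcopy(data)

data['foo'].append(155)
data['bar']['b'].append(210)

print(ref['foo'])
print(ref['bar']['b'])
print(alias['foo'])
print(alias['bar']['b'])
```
[7, 4, 155]
[7, 4, 6, 210]
[7, 4]
[7, 4, 6]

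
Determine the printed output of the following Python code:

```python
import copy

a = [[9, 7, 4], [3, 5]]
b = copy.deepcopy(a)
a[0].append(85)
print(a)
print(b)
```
[[9, 7, 4, 85], [3, 5]]
[[9, 7, 4], [3, 5]]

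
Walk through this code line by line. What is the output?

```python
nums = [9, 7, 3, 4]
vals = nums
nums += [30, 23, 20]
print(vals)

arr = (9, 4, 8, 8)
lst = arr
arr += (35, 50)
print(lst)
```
[9, 7, 3, 4, 30, 23, 20]
(9, 4, 8, 8)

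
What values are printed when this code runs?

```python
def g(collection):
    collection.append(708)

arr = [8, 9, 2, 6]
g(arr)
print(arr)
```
[8, 9, 2, 6, 708]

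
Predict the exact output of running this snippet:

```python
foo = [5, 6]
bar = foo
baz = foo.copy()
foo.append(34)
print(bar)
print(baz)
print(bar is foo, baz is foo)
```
[5, 6, 34]
[5, 6]
True False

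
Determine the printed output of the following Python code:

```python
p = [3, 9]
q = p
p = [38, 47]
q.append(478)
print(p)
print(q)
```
[38, 47]
[3, 9, 478]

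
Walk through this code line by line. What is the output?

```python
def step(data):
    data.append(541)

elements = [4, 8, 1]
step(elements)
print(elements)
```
[4, 8, 1, 541]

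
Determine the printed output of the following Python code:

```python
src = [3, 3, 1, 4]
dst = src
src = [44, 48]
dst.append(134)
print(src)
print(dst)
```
[44, 48]
[3, 3, 1, 4, 134]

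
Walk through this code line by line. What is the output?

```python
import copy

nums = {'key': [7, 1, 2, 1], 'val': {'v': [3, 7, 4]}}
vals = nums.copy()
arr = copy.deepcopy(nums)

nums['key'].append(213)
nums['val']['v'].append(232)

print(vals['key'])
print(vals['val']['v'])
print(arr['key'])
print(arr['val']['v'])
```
[7, 1, 2, 1, 213]
[3, 7, 4, 232]
[7, 1, 2, 1]
[3, 7, 4]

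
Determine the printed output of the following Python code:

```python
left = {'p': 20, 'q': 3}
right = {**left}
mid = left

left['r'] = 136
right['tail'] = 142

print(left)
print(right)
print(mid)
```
{'p': 20, 'q': 3, 'r': 136}
{'p': 20, 'q': 3, 'tail': 142}
{'p': 20, 'q': 3, 'r': 136}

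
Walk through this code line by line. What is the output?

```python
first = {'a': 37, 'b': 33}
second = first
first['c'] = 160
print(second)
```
{'a': 37, 'b': 33, 'c': 160}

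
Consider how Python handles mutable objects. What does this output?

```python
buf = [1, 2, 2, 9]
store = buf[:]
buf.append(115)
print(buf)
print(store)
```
[1, 2, 2, 9, 115]
[1, 2, 2, 9]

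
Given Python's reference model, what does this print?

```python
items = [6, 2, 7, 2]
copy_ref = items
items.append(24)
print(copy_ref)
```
[6, 2, 7, 2, 24]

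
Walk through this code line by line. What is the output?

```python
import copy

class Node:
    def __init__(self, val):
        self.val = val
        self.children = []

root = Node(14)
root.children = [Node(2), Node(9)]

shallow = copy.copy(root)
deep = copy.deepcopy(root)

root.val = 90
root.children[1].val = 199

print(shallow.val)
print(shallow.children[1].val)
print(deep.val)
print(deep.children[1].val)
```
14
199
14
9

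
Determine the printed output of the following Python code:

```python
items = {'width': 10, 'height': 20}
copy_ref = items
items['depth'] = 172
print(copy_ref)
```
{'width': 10, 'height': 20, 'depth': 172}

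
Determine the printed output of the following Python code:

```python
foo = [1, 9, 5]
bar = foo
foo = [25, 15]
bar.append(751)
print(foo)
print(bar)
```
[25, 15]
[1, 9, 5, 751]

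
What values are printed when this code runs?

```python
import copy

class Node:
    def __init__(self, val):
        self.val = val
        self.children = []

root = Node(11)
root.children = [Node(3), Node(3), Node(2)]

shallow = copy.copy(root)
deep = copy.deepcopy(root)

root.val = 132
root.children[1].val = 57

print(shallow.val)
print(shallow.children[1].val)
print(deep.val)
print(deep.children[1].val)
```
11
57
11
3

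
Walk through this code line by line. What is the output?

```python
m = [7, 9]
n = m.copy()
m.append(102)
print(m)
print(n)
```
[7, 9, 102]
[7, 9]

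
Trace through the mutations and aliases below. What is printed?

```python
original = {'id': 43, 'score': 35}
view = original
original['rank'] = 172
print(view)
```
{'id': 43, 'score': 35, 'rank': 172}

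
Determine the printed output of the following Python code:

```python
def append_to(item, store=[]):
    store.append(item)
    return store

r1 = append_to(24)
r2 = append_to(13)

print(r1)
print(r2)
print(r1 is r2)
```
[24, 13]
[24, 13]
True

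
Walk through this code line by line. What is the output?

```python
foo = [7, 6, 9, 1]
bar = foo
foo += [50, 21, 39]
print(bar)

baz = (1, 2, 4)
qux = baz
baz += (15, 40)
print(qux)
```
[7, 6, 9, 1, 50, 21, 39]
(1, 2, 4)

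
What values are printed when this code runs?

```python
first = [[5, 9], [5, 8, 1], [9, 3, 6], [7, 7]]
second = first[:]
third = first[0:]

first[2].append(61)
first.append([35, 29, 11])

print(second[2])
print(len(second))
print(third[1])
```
[9, 3, 6, 61]
4
[5, 8, 1]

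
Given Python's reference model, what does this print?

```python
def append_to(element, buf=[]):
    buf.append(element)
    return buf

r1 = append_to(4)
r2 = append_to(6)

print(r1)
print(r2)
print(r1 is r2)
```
[4, 6]
[4, 6]
True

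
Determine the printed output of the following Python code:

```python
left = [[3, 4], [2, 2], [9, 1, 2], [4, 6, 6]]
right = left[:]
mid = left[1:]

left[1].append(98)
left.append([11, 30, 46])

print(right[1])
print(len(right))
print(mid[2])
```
[2, 2, 98]
4
[4, 6, 6]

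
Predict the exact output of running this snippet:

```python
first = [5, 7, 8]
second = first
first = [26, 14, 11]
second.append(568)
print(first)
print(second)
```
[26, 14, 11]
[5, 7, 8, 568]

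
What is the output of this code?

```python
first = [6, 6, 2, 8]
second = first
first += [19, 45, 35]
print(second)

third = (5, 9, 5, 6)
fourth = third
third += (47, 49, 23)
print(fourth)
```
[6, 6, 2, 8, 19, 45, 35]
(5, 9, 5, 6)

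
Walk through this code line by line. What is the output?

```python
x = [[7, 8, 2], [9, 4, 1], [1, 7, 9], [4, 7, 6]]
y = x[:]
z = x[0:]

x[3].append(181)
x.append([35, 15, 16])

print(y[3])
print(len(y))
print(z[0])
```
[4, 7, 6, 181]
4
[7, 8, 2]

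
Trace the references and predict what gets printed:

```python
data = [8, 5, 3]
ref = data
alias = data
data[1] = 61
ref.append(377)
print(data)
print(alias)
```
[8, 61, 3, 377]
[8, 61, 3, 377]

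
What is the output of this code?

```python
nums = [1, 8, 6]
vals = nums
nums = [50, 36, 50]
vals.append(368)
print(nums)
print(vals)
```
[50, 36, 50]
[1, 8, 6, 368]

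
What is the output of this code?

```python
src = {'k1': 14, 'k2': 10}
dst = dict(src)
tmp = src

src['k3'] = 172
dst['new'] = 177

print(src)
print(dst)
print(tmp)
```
{'k1': 14, 'k2': 10, 'k3': 172}
{'k1': 14, 'k2': 10, 'new': 177}
{'k1': 14, 'k2': 10, 'k3': 172}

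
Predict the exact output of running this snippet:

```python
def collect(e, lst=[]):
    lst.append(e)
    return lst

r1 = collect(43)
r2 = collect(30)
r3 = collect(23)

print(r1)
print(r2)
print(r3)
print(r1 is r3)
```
[43, 30, 23]
[43, 30, 23]
[43, 30, 23]
True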